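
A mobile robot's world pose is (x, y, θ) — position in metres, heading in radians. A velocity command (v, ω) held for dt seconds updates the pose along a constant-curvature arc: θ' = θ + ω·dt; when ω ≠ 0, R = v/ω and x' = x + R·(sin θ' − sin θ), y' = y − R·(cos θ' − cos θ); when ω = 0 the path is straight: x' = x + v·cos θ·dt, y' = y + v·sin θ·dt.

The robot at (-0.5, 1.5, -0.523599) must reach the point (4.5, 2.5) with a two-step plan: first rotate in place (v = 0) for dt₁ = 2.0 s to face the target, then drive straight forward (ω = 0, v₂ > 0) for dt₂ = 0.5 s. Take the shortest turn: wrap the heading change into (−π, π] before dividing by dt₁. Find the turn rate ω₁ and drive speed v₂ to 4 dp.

heading to target = atan2(2.5−1.5, 4.5−-0.5) = 0.1974
Δθ = wrap(0.1974 − -0.5236) = 0.7210; ω₁ = Δθ/dt₁ = 0.3605
distance = √((4.5−-0.5)² + (2.5−1.5)²) = 5.0990; v₂ = distance/dt₂ = 10.1980

ω₁ = 0.3605, v₂ = 10.1980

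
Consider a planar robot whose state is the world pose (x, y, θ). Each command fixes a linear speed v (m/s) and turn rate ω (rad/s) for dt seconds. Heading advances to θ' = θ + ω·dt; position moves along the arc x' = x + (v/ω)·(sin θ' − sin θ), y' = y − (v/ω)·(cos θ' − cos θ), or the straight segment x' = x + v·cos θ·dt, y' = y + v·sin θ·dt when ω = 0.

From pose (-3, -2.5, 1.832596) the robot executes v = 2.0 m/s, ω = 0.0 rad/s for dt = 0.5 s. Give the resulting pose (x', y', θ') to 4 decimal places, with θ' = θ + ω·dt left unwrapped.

θ' = 1.8326 + 0.0·0.5 = 1.8326
ω = 0 → straight: x' = -3 + 2.0·cos(1.8326)·0.5 = -3.2588
y' = -2.5 + 2.0·sin(1.8326)·0.5 = -1.5341

(-3.2588, -1.5341, 1.8326)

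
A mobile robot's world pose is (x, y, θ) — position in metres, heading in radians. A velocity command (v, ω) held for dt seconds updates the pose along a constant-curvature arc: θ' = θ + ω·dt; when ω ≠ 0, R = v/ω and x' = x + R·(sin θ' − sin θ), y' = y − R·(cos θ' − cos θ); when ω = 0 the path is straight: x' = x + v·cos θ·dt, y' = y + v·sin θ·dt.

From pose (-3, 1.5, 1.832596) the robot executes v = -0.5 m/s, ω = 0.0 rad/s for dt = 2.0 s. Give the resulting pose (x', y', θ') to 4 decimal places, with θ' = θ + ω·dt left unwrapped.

(-2.7412, 0.5341, 1.8326)

θ' = 1.8326 + 0.0·2.0 = 1.8326
ω = 0 → straight: x' = -3 + -0.5·cos(1.8326)·2.0 = -2.7412
y' = 1.5 + -0.5·sin(1.8326)·2.0 = 0.5341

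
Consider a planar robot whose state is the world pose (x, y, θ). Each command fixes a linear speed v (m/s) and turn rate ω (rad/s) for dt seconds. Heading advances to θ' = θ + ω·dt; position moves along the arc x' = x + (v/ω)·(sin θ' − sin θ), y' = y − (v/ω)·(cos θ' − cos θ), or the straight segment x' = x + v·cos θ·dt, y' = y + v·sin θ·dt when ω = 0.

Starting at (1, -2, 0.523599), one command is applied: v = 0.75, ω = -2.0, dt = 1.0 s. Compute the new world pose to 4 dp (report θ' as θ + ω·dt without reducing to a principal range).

θ' = 0.5236 + -2.0·1.0 = -1.4764
R = v/ω = 0.75/-2.0 = -0.3750
x' = 1 + -0.3750·(sin -1.4764 − sin 0.5236) = 1.5608
y' = -2 − -0.3750·(cos -1.4764 − cos 0.5236) = -2.2894

(1.5608, -2.2894, -1.4764)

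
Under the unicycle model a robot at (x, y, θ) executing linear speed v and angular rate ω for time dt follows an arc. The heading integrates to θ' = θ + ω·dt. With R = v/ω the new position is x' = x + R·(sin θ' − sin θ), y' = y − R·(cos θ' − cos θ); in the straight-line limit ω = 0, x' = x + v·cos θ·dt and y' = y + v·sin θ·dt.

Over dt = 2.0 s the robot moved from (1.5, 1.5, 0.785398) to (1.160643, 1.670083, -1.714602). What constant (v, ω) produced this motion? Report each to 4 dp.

v = -0.2500, ω = -1.2500

Δθ = -1.714602 − 0.785398 = -2.500000
ω = Δθ/dt = -2.500000/2.0 = -1.2500
R = Δx/(sin θ' − sin θ) = 0.2000
v = R·ω = 0.2000·-1.2500 = -0.2500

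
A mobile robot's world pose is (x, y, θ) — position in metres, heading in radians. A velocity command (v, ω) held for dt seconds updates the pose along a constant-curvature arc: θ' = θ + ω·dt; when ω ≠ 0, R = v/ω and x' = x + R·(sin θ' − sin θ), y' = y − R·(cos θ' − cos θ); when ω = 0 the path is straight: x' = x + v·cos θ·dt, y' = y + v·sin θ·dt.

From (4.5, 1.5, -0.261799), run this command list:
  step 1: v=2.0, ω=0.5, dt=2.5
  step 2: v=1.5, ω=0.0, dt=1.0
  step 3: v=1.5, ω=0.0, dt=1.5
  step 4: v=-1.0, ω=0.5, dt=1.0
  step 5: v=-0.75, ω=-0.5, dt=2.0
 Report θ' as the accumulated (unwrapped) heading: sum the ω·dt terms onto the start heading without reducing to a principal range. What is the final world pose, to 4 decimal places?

step 1: θ'=0.9882 (R=4.0000) → pose (8.8754, 3.1629, 0.9882)
step 2: θ'=0.9882 (straight) → pose (9.7007, 4.4155, 0.9882)
step 3: θ'=0.9882 (straight) → pose (10.9386, 6.2943, 0.9882)
step 4: θ'=1.4882 (R=-2.0000) → pose (10.6155, 5.3589, 1.4882)
step 5: θ'=0.4882 (R=1.5000) → pose (9.8242, 4.1579, 0.4882)

(9.8242, 4.1579, 0.4882)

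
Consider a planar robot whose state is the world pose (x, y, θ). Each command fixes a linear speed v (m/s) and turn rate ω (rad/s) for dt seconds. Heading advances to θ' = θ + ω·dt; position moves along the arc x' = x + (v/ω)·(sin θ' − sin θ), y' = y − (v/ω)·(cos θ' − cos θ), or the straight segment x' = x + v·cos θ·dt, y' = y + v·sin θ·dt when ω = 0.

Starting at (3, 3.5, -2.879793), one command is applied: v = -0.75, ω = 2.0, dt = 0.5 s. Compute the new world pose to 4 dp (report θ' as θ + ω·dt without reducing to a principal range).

θ' = -2.8798 + 2.0·0.5 = -1.8798
R = v/ω = -0.75/2.0 = -0.3750
x' = 3 + -0.3750·(sin -1.8798 − sin -2.8798) = 3.2602
y' = 3.5 − -0.3750·(cos -1.8798 − cos -2.8798) = 3.7482

(3.2602, 3.7482, -1.8798)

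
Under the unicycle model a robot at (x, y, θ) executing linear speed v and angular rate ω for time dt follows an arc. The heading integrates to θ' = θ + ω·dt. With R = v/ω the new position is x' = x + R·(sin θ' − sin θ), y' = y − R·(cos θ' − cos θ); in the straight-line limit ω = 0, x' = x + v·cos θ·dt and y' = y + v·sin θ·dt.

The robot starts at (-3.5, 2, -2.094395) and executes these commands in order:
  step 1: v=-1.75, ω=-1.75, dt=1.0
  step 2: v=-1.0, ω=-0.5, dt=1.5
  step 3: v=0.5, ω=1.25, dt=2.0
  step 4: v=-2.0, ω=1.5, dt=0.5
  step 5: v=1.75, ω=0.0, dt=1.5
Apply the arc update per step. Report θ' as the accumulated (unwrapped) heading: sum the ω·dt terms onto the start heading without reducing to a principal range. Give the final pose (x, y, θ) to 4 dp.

(-1.3040, -0.4667, -1.3444)

step 1: θ'=-3.8444 (R=1.0000) → pose (-1.9876, 2.2630, -3.8444)
step 2: θ'=-4.5944 (R=2.0000) → pose (-1.2942, 0.9724, -4.5944)
step 3: θ'=-2.0944 (R=0.4000) → pose (-2.0379, 1.1253, -2.0944)
step 4: θ'=-1.3444 (R=-1.3333) → pose (-1.8933, 2.0913, -1.3444)
step 5: θ'=-1.3444 (straight) → pose (-1.3040, -0.4667, -1.3444)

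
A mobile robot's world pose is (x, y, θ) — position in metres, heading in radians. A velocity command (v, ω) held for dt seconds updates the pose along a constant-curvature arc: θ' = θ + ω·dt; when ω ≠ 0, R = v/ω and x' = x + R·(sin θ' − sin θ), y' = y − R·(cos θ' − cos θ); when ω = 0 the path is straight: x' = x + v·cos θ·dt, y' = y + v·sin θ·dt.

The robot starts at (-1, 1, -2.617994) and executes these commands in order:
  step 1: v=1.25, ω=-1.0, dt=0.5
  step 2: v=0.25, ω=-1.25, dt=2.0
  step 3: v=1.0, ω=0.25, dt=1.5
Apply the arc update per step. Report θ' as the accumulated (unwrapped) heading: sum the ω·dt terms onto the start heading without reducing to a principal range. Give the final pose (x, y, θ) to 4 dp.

(-0.7425, 2.3132, -5.2430)

step 1: θ'=-3.1180 (R=-1.2500) → pose (-1.5955, 0.8329, -3.1180)
step 2: θ'=-5.6180 (R=-0.2000) → pose (-1.7237, 1.1902, -5.6180)
step 3: θ'=-5.2430 (R=4.0000) → pose (-0.7425, 2.3132, -5.2430)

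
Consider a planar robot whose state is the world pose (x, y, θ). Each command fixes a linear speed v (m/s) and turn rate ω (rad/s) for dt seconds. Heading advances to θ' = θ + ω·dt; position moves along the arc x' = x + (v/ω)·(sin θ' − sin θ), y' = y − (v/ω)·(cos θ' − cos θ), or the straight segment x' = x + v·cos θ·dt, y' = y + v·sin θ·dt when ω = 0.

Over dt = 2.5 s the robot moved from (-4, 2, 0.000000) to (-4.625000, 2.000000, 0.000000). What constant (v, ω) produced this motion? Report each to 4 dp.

Δθ = 0.000000 − 0.000000 = 0.000000
ω = Δθ/dt = 0.000000/2.5 = 0.0000
ω = 0 → v = (Δx·cos θ + Δy·sin θ)/dt = -0.2500

v = -0.2500, ω = 0.0000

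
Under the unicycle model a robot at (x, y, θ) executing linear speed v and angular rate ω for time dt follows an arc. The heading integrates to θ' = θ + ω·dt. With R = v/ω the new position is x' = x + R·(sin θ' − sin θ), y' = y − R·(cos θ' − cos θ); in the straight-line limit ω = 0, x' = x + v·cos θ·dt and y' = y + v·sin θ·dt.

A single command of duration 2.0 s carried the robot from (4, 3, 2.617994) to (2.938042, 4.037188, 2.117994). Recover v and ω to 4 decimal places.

v = 0.7500, ω = -0.2500

Δθ = 2.117994 − 2.617994 = -0.500000
ω = Δθ/dt = -0.500000/2.0 = -0.2500
R = Δx/(sin θ' − sin θ) = -3.0000
v = R·ω = -3.0000·-0.2500 = 0.7500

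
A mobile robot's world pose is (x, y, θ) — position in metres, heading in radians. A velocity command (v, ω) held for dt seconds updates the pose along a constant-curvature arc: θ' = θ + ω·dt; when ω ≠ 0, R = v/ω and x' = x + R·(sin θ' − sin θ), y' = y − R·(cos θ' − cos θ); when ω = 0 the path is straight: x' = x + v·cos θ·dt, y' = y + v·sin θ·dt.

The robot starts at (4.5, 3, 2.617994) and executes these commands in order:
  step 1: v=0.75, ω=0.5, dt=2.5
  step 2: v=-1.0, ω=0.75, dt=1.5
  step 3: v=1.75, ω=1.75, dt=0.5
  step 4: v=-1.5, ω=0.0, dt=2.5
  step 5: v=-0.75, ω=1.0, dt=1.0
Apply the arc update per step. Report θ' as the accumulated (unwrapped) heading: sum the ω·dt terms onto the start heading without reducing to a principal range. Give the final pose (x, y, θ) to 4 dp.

(-0.4411, 5.0019, 6.8680)

step 1: θ'=3.8680 (R=1.5000) → pose (2.7537, 2.8223, 3.8680)
step 2: θ'=4.9930 (R=-1.3333) → pose (3.1493, 4.1883, 4.9930)
step 3: θ'=5.8680 (R=1.0000) → pose (3.7069, 3.5502, 5.8680)
step 4: θ'=5.8680 (straight) → pose (0.2755, 5.0628, 5.8680)
step 5: θ'=6.8680 (R=-0.7500) → pose (-0.4411, 5.0019, 6.8680)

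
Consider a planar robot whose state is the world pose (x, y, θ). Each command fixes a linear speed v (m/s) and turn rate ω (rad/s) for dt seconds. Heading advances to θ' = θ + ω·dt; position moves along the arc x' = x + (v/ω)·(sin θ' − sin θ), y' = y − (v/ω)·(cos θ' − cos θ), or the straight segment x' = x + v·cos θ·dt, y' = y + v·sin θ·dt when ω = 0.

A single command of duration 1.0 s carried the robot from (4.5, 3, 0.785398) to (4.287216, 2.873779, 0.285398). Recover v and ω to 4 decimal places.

Δθ = 0.285398 − 0.785398 = -0.500000
ω = Δθ/dt = -0.500000/1.0 = -0.5000
R = Δx/(sin θ' − sin θ) = 0.5000
v = R·ω = 0.5000·-0.5000 = -0.2500

v = -0.2500, ω = -0.5000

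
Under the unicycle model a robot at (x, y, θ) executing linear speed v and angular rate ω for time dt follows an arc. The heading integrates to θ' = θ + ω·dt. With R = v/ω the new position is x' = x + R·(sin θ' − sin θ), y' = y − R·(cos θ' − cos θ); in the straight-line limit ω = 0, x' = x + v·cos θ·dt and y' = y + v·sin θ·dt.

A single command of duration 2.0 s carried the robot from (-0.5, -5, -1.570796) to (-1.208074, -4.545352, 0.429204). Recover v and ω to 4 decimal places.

Δθ = 0.429204 − -1.570796 = 2.000000
ω = Δθ/dt = 2.000000/2.0 = 1.0000
R = Δx/(sin θ' − sin θ) = -0.5000
v = R·ω = -0.5000·1.0000 = -0.5000

v = -0.5000, ω = 1.0000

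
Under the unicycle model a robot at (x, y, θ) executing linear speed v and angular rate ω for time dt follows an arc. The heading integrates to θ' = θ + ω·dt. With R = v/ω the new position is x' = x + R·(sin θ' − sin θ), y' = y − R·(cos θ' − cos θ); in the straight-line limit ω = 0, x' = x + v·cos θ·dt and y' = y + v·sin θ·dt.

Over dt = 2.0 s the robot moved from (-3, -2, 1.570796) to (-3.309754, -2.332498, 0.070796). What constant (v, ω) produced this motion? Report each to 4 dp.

v = -0.2500, ω = -0.7500

Δθ = 0.070796 − 1.570796 = -1.500000
ω = Δθ/dt = -1.500000/2.0 = -0.7500
R = −Δy/(cos θ' − cos θ) = 0.3333
v = R·ω = 0.3333·-0.7500 = -0.2500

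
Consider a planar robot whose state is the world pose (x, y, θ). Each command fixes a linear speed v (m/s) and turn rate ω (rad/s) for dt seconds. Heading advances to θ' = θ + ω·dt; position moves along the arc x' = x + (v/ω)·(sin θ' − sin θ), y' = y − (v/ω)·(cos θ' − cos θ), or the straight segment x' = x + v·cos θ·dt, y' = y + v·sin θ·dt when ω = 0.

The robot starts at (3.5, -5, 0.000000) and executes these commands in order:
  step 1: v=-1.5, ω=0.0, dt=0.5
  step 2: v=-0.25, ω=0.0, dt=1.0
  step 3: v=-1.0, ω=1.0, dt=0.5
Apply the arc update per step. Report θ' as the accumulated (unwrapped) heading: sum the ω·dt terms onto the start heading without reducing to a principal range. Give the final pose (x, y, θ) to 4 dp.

step 1: θ'=0.0000 (straight) → pose (2.7500, -5.0000, 0.0000)
step 2: θ'=0.0000 (straight) → pose (2.5000, -5.0000, 0.0000)
step 3: θ'=0.5000 (R=-1.0000) → pose (2.0206, -5.1224, 0.5000)

(2.0206, -5.1224, 0.5000)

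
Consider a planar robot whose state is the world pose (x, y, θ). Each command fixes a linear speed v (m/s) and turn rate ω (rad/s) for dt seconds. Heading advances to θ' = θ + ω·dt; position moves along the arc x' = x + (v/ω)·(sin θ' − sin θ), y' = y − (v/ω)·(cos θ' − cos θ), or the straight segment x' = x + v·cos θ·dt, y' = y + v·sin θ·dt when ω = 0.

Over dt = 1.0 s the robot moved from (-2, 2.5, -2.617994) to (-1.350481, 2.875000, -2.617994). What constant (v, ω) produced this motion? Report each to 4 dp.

v = -0.7500, ω = 0.0000

Δθ = -2.617994 − -2.617994 = 0.000000
ω = Δθ/dt = 0.000000/1.0 = 0.0000
ω = 0 → v = (Δx·cos θ + Δy·sin θ)/dt = -0.7500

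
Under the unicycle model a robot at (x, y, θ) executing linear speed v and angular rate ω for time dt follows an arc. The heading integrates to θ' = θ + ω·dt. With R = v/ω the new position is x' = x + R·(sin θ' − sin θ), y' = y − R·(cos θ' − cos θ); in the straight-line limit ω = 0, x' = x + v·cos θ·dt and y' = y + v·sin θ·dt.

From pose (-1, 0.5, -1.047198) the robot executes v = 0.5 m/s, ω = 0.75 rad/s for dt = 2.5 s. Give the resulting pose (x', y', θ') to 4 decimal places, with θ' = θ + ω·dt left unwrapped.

θ' = -1.0472 + 0.75·2.5 = 0.8278
R = v/ω = 0.5/0.75 = 0.6667
x' = -1 + 0.6667·(sin 0.8278 − sin -1.0472) = 0.0683
y' = 0.5 − 0.6667·(cos 0.8278 − cos -1.0472) = 0.3823

(0.0683, 0.3823, 0.8278)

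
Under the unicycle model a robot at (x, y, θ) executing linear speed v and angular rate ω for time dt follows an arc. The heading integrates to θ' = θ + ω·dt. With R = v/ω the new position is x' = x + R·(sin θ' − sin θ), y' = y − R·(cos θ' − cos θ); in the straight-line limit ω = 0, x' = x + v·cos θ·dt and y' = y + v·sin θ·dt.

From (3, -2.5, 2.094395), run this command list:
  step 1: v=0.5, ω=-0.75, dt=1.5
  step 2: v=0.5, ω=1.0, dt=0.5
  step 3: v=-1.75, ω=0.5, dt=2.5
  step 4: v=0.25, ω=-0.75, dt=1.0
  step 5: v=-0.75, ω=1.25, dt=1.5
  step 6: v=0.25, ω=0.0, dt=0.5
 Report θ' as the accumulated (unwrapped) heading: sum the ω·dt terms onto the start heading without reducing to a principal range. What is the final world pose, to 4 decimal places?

step 1: θ'=0.9694 (R=-0.6667) → pose (3.0277, -1.7895, 0.9694)
step 2: θ'=1.4694 (R=0.5000) → pose (3.1128, -1.5572, 1.4694)
step 3: θ'=2.7194 (R=-3.5000) → pose (5.1607, -5.1041, 2.7194)
step 4: θ'=1.9694 (R=-0.3333) → pose (4.9900, -4.9295, 1.9694)
step 5: θ'=3.8444 (R=-0.6000) → pose (5.9308, -5.1544, 3.8444)
step 6: θ'=3.8444 (straight) → pose (5.8354, -5.2352, 3.8444)

(5.8354, -5.2352, 3.8444)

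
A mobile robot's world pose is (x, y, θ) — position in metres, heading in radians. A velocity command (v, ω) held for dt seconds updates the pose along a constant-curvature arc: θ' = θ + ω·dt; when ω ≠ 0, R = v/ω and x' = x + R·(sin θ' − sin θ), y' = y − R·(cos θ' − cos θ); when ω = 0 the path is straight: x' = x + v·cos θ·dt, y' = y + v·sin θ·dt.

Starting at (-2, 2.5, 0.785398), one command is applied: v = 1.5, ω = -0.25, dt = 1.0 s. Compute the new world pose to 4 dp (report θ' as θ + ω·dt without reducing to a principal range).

(-0.8185, 3.4178, 0.5354)

θ' = 0.7854 + -0.25·1.0 = 0.5354
R = v/ω = 1.5/-0.25 = -6.0000
x' = -2 + -6.0000·(sin 0.5354 − sin 0.7854) = -0.8185
y' = 2.5 − -6.0000·(cos 0.5354 − cos 0.7854) = 3.4178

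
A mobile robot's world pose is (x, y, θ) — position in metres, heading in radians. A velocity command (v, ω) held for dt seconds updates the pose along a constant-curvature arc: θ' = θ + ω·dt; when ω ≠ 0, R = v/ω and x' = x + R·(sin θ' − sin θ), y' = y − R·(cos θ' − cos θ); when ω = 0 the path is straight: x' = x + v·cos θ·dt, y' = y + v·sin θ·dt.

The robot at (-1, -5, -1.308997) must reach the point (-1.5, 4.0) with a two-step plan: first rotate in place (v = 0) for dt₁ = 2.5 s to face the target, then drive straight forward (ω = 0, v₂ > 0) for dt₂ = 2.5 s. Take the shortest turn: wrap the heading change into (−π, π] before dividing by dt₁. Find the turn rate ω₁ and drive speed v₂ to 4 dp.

heading to target = atan2(4−-5, -1.5−-1) = 1.6263
Δθ = wrap(1.6263 − -1.3090) = 2.9353; ω₁ = Δθ/dt₁ = 1.1741
distance = √((-1.5−-1)² + (4−-5)²) = 9.0139; v₂ = distance/dt₂ = 3.6056

ω₁ = 1.1741, v₂ = 3.6056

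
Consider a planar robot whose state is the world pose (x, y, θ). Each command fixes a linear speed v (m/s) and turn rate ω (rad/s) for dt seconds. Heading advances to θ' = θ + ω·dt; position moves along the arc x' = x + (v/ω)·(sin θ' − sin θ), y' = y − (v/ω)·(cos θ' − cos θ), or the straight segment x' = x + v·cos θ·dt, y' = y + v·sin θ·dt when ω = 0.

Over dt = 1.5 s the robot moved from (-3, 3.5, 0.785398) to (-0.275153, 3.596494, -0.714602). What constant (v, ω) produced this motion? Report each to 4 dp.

v = 2.0000, ω = -1.0000

Δθ = -0.714602 − 0.785398 = -1.500000
ω = Δθ/dt = -1.500000/1.5 = -1.0000
R = Δx/(sin θ' − sin θ) = -2.0000
v = R·ω = -2.0000·-1.0000 = 2.0000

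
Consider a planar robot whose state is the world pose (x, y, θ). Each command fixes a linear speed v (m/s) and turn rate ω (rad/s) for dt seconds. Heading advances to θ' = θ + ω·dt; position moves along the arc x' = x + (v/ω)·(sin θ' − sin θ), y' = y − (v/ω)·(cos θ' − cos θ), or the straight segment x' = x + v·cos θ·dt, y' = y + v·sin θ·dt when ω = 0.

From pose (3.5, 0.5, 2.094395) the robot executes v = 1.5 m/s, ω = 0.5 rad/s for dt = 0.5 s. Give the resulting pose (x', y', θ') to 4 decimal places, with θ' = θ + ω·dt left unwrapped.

θ' = 2.0944 + 0.5·0.5 = 2.3444
R = v/ω = 1.5/0.5 = 3.0000
x' = 3.5 + 3.0000·(sin 2.3444 − sin 2.0944) = 3.0481
y' = 0.5 − 3.0000·(cos 2.3444 − cos 2.0944) = 1.0961

(3.0481, 1.0961, 2.3444)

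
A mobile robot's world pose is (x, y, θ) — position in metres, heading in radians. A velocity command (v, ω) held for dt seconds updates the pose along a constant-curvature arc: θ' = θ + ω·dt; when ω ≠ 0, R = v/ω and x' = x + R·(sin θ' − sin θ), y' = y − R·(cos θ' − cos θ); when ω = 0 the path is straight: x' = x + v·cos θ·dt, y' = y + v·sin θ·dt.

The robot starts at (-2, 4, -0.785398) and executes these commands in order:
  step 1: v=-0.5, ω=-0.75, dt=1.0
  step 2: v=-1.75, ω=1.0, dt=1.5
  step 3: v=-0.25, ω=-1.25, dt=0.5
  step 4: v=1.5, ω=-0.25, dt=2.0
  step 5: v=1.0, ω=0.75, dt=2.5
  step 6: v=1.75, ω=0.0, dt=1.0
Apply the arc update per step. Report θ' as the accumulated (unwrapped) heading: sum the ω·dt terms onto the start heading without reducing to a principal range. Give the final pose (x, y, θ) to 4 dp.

step 1: θ'=-1.5354 (R=0.6667) → pose (-2.1948, 4.4478, -1.5354)
step 2: θ'=-0.0354 (R=-1.7500) → pose (-3.8818, 6.1348, -0.0354)
step 3: θ'=-0.6604 (R=0.2000) → pose (-3.9974, 6.1767, -0.6604)
step 4: θ'=-1.1604 (R=-6.0000) → pose (-2.1762, 3.8321, -1.1604)
step 5: θ'=0.7146 (R=1.3333) → pose (-0.0799, 3.3569, 0.7146)
step 6: θ'=0.7146 (straight) → pose (1.2420, 4.5037, 0.7146)

(1.2420, 4.5037, 0.7146)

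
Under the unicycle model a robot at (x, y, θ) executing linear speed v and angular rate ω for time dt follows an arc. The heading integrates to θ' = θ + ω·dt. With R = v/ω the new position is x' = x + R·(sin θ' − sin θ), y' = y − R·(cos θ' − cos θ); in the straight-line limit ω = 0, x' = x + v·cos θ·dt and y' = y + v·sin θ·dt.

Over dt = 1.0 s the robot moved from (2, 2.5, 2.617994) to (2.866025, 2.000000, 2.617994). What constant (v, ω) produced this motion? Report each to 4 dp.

v = -1.0000, ω = 0.0000

Δθ = 2.617994 − 2.617994 = 0.000000
ω = Δθ/dt = 0.000000/1.0 = 0.0000
ω = 0 → v = (Δx·cos θ + Δy·sin θ)/dt = -1.0000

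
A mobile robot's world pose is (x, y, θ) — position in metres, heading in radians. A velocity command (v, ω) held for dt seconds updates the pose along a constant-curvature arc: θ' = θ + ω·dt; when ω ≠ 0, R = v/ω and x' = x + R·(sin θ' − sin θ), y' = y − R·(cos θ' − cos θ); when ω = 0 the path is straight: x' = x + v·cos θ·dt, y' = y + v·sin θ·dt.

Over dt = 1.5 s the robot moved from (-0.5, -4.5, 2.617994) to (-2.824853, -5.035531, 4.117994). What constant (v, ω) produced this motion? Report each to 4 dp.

v = 1.7500, ω = 1.0000

Δθ = 4.117994 − 2.617994 = 1.500000
ω = Δθ/dt = 1.500000/1.5 = 1.0000
R = Δx/(sin θ' − sin θ) = 1.7500
v = R·ω = 1.7500·1.0000 = 1.7500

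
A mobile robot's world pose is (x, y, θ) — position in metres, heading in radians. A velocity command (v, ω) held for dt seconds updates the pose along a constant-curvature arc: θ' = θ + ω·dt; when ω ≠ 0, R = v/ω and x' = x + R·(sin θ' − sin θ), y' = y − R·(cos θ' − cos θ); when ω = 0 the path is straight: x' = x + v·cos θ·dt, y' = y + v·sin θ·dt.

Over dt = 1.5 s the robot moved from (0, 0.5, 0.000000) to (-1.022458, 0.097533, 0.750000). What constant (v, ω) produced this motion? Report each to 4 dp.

v = -0.7500, ω = 0.5000

Δθ = 0.750000 − 0.000000 = 0.750000
ω = Δθ/dt = 0.750000/1.5 = 0.5000
R = Δx/(sin θ' − sin θ) = -1.5000
v = R·ω = -1.5000·0.5000 = -0.7500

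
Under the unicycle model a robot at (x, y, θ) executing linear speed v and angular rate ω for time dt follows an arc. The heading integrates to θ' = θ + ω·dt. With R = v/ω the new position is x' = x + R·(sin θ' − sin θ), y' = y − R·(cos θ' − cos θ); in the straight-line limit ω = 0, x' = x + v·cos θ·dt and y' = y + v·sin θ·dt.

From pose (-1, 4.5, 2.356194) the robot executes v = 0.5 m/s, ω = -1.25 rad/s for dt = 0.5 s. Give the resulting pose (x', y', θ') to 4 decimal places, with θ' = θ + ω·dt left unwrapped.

θ' = 2.3562 + -1.25·0.5 = 1.7312
R = v/ω = 0.5/-1.25 = -0.4000
x' = -1 + -0.4000·(sin 1.7312 − sin 2.3562) = -1.1120
y' = 4.5 − -0.4000·(cos 1.7312 − cos 2.3562) = 4.7190

(-1.1120, 4.7190, 1.7312)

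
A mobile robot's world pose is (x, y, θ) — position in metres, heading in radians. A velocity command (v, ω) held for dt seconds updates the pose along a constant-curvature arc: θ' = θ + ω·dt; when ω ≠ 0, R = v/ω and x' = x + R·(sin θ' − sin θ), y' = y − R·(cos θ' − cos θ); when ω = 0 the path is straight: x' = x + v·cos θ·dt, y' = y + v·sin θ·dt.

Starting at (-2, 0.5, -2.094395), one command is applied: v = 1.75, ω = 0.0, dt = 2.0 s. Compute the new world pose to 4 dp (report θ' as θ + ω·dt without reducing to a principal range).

θ' = -2.0944 + 0.0·2.0 = -2.0944
ω = 0 → straight: x' = -2 + 1.75·cos(-2.0944)·2.0 = -3.7500
y' = 0.5 + 1.75·sin(-2.0944)·2.0 = -2.5311

(-3.7500, -2.5311, -2.0944)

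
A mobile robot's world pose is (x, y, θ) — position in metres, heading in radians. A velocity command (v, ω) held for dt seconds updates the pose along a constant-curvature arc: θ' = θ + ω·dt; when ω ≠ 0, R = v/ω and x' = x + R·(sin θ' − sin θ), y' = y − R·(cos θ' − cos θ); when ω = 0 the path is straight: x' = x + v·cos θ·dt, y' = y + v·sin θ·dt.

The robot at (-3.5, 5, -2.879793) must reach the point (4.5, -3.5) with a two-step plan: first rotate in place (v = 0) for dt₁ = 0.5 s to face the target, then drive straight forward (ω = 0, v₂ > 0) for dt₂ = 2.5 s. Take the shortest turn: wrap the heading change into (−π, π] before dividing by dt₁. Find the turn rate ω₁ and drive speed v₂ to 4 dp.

heading to target = atan2(-3.5−5, 4.5−-3.5) = -0.8157
Δθ = wrap(-0.8157 − -2.8798) = 2.0641; ω₁ = Δθ/dt₁ = 4.1282
distance = √((4.5−-3.5)² + (-3.5−5)²) = 11.6726; v₂ = distance/dt₂ = 4.6690

ω₁ = 4.1282, v₂ = 4.6690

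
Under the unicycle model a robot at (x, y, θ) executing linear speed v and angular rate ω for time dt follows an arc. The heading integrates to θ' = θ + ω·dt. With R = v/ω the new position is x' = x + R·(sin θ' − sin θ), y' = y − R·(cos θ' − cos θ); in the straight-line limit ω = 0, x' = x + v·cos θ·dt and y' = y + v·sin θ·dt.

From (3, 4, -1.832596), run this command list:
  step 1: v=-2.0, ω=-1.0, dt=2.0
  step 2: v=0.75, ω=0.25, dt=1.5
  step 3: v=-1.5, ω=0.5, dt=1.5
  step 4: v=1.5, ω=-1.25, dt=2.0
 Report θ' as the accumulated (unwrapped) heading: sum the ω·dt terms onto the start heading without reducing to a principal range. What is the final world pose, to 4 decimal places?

(5.8602, 7.3518, -5.2076)

step 1: θ'=-3.8326 (R=2.0000) → pose (6.2065, 5.0236, -3.8326)
step 2: θ'=-3.4576 (R=3.0000) → pose (5.2269, 5.5632, -3.4576)
step 3: θ'=-2.7076 (R=-3.0000) → pose (7.4207, 5.6928, -2.7076)
step 4: θ'=-5.2076 (R=-1.2000) → pose (5.8602, 7.3518, -5.2076)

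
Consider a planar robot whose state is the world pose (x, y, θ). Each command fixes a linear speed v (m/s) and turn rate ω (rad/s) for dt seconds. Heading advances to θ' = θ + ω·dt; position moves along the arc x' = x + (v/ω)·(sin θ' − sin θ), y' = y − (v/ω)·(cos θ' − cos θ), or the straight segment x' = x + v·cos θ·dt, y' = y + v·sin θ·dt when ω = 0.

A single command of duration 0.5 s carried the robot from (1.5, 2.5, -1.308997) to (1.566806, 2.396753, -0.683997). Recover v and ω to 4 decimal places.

v = 0.2500, ω = 1.2500

Δθ = -0.683997 − -1.308997 = 0.625000
ω = Δθ/dt = 0.625000/0.5 = 1.2500
R = −Δy/(cos θ' − cos θ) = 0.2000
v = R·ω = 0.2000·1.2500 = 0.2500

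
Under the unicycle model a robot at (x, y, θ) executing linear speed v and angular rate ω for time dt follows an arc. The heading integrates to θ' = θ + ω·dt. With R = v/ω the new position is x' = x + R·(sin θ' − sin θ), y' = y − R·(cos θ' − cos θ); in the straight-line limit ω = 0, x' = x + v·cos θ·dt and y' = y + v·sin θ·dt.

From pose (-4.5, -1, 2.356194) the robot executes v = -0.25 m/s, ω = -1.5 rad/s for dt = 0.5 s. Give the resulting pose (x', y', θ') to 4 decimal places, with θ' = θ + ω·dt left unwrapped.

(-4.4513, -1.1120, 1.6062)

θ' = 2.3562 + -1.5·0.5 = 1.6062
R = v/ω = -0.25/-1.5 = 0.1667
x' = -4.5 + 0.1667·(sin 1.6062 − sin 2.3562) = -4.4513
y' = -1 − 0.1667·(cos 1.6062 − cos 2.3562) = -1.1120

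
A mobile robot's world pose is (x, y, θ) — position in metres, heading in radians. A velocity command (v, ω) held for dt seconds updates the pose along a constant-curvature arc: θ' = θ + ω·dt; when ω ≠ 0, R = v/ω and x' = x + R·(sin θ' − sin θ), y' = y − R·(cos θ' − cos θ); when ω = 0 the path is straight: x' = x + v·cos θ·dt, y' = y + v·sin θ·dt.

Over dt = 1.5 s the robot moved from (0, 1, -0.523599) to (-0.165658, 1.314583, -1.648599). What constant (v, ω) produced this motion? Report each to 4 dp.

Δθ = -1.648599 − -0.523599 = -1.125000
ω = Δθ/dt = -1.125000/1.5 = -0.7500
R = −Δy/(cos θ' − cos θ) = 0.3333
v = R·ω = 0.3333·-0.7500 = -0.2500

v = -0.2500, ω = -0.7500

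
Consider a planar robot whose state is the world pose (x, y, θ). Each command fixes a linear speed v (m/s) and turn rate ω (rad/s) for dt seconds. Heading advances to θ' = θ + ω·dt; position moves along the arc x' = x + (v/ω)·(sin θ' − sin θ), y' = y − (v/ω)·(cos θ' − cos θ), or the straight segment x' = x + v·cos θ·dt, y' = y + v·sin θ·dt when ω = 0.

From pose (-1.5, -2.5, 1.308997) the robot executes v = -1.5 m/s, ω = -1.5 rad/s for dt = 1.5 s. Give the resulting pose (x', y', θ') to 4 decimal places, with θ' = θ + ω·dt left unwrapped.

(-3.2741, -2.8302, -0.9410)

θ' = 1.3090 + -1.5·1.5 = -0.9410
R = v/ω = -1.5/-1.5 = 1.0000
x' = -1.5 + 1.0000·(sin -0.9410 − sin 1.3090) = -3.2741
y' = -2.5 − 1.0000·(cos -0.9410 − cos 1.3090) = -2.8302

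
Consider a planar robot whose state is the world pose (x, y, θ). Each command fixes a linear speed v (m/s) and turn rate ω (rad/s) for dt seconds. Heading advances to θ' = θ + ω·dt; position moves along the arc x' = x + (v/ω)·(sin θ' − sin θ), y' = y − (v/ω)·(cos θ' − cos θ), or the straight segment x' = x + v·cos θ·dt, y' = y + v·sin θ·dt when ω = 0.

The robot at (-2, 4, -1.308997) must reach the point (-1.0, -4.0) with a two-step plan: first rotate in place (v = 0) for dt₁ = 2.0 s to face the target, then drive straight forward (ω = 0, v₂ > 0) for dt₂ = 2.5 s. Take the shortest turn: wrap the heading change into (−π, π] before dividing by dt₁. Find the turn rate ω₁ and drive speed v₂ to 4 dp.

heading to target = atan2(-4−4, -1−-2) = -1.4464
Δθ = wrap(-1.4464 − -1.3090) = -0.1374; ω₁ = Δθ/dt₁ = -0.0687
distance = √((-1−-2)² + (-4−4)²) = 8.0623; v₂ = distance/dt₂ = 3.2249

ω₁ = -0.0687, v₂ = 3.2249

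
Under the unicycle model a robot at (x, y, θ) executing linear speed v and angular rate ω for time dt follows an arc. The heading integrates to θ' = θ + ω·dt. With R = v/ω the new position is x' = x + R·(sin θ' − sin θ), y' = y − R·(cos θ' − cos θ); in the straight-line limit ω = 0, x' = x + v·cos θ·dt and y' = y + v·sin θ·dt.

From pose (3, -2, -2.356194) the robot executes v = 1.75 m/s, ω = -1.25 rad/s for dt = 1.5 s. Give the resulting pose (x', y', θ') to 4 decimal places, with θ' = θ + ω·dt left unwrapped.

(0.7690, -1.6580, -4.2312)

θ' = -2.3562 + -1.25·1.5 = -4.2312
R = v/ω = 1.75/-1.25 = -1.4000
x' = 3 + -1.4000·(sin -4.2312 − sin -2.3562) = 0.7690
y' = -2 − -1.4000·(cos -4.2312 − cos -2.3562) = -1.6580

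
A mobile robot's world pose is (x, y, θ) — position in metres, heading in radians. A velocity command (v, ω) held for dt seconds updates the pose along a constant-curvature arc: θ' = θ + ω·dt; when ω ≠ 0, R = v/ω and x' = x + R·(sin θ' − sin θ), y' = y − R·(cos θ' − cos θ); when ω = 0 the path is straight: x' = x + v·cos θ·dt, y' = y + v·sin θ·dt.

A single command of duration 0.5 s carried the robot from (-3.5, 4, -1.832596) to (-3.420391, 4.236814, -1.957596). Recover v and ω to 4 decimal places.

v = -0.5000, ω = -0.2500

Δθ = -1.957596 − -1.832596 = -0.125000
ω = Δθ/dt = -0.125000/0.5 = -0.2500
R = −Δy/(cos θ' − cos θ) = 2.0000
v = R·ω = 2.0000·-0.2500 = -0.5000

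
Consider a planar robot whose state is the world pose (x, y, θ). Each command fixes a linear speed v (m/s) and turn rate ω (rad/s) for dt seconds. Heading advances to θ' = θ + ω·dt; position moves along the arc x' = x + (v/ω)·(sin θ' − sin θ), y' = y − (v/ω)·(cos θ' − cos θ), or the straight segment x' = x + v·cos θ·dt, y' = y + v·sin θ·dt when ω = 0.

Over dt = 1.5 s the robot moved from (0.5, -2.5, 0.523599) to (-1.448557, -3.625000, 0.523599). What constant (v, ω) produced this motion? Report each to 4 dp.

v = -1.5000, ω = 0.0000

Δθ = 0.523599 − 0.523599 = 0.000000
ω = Δθ/dt = 0.000000/1.5 = 0.0000
ω = 0 → v = (Δx·cos θ + Δy·sin θ)/dt = -1.5000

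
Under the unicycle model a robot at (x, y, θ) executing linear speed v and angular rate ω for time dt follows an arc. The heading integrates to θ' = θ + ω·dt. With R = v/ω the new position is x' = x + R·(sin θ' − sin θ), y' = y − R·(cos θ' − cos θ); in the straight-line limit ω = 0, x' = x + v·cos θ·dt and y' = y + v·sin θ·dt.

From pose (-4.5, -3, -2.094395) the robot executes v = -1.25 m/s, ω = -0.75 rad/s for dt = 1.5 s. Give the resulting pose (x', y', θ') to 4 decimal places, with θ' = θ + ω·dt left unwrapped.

θ' = -2.0944 + -0.75·1.5 = -3.2194
R = v/ω = -1.25/-0.75 = 1.6667
x' = -4.5 + 1.6667·(sin -3.2194 − sin -2.0944) = -2.9271
y' = -3 − 1.6667·(cos -3.2194 − cos -2.0944) = -2.1717

(-2.9271, -2.1717, -3.2194)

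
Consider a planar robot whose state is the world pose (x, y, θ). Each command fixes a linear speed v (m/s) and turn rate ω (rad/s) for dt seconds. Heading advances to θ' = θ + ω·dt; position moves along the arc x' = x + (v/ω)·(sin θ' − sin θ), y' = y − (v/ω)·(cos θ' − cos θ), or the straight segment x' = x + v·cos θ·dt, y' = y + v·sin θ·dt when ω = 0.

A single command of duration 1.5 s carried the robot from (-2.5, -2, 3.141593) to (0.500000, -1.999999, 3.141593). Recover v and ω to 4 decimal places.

v = -2.0000, ω = 0.0000

Δθ = 3.141593 − 3.141593 = 0.000000
ω = Δθ/dt = 0.000000/1.5 = 0.0000
ω = 0 → v = (Δx·cos θ + Δy·sin θ)/dt = -2.0000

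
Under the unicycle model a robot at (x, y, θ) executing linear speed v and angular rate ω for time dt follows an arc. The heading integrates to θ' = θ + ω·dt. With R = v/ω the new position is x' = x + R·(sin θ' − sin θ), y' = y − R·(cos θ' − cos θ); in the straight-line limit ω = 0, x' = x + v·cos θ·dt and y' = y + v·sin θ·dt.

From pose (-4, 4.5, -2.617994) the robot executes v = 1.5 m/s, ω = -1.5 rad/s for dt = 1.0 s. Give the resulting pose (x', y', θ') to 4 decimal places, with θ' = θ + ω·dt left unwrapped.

θ' = -2.6180 + -1.5·1.0 = -4.1180
R = v/ω = 1.5/-1.5 = -1.0000
x' = -4 + -1.0000·(sin -4.1180 − sin -2.6180) = -5.3285
y' = 4.5 − -1.0000·(cos -4.1180 − cos -2.6180) = 4.8060

(-5.3285, 4.8060, -4.1180)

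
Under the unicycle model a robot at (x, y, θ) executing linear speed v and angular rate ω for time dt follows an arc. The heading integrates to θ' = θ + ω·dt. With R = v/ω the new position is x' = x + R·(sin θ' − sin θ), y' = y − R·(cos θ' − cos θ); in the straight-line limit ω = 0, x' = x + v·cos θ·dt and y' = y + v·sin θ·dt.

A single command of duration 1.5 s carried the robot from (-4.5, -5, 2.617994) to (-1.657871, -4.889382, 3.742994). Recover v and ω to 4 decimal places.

Δθ = 3.742994 − 2.617994 = 1.125000
ω = Δθ/dt = 1.125000/1.5 = 0.7500
R = Δx/(sin θ' − sin θ) = -2.6667
v = R·ω = -2.6667·0.7500 = -2.0000

v = -2.0000, ω = 0.7500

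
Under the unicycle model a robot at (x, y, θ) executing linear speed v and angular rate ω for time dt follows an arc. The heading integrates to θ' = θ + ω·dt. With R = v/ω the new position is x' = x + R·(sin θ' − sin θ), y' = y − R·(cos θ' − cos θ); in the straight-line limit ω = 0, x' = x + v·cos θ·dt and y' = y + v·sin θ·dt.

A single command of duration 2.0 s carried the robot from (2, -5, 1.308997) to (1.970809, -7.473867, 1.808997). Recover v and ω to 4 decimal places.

v = -1.2500, ω = 0.2500

Δθ = 1.808997 − 1.308997 = 0.500000
ω = Δθ/dt = 0.500000/2.0 = 0.2500
R = −Δy/(cos θ' − cos θ) = -5.0000
v = R·ω = -5.0000·0.2500 = -1.2500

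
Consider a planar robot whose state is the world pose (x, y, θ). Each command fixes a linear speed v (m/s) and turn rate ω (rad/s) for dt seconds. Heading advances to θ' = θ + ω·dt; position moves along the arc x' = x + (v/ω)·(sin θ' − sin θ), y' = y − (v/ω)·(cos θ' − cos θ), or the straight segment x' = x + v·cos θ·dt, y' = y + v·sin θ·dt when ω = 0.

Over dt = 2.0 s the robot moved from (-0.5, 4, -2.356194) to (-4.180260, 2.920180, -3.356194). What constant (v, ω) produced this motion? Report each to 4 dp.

v = 2.0000, ω = -0.5000

Δθ = -3.356194 − -2.356194 = -1.000000
ω = Δθ/dt = -1.000000/2.0 = -0.5000
R = Δx/(sin θ' − sin θ) = -4.0000
v = R·ω = -4.0000·-0.5000 = 2.0000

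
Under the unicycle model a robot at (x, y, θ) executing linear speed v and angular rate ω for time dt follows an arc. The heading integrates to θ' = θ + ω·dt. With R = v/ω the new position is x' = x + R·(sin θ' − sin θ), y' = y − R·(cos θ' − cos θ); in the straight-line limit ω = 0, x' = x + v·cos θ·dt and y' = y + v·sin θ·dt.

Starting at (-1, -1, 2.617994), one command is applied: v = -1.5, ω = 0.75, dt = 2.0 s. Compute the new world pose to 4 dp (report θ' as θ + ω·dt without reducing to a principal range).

θ' = 2.6180 + 0.75·2.0 = 4.1180
R = v/ω = -1.5/0.75 = -2.0000
x' = -1 + -2.0000·(sin 4.1180 − sin 2.6180) = 1.6570
y' = -1 − -2.0000·(cos 4.1180 − cos 2.6180) = -0.3880

(1.6570, -0.3880, 4.1180)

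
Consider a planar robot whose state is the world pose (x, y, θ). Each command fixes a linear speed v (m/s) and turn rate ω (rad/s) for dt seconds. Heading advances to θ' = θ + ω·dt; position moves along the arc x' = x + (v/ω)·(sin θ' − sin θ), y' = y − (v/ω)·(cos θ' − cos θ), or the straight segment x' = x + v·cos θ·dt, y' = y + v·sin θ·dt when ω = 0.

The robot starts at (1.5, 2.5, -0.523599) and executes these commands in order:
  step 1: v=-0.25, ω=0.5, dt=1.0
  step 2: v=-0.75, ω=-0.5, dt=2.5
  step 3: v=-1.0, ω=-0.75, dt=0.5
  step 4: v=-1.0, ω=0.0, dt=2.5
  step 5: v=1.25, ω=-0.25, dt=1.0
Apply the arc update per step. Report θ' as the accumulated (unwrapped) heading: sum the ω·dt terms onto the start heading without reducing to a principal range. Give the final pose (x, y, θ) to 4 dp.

(-0.2483, 5.3925, -1.8986)

step 1: θ'=-0.0236 (R=-0.5000) → pose (1.2618, 2.5668, -0.0236)
step 2: θ'=-1.2736 (R=1.5000) → pose (-0.1370, 3.6272, -1.2736)
step 3: θ'=-1.6486 (R=1.3333) → pose (-0.1915, 4.1213, -1.6486)
step 4: θ'=-1.6486 (straight) → pose (0.0028, 6.6137, -1.6486)
step 5: θ'=-1.8986 (R=-5.0000) → pose (-0.2483, 5.3925, -1.8986)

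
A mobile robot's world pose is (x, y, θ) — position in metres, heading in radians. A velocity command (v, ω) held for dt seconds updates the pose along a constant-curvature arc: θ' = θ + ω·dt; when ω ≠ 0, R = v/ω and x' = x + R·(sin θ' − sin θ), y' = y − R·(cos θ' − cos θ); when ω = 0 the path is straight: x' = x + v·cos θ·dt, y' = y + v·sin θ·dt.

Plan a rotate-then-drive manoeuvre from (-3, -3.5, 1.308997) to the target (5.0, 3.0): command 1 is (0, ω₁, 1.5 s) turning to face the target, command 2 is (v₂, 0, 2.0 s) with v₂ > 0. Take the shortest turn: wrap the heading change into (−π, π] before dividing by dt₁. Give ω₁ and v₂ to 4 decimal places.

heading to target = atan2(3−-3.5, 5−-3) = 0.6823
Δθ = wrap(0.6823 − 1.3090) = -0.6267; ω₁ = Δθ/dt₁ = -0.4178
distance = √((5−-3)² + (3−-3.5)²) = 10.3078; v₂ = distance/dt₂ = 5.1539

ω₁ = -0.4178, v₂ = 5.1539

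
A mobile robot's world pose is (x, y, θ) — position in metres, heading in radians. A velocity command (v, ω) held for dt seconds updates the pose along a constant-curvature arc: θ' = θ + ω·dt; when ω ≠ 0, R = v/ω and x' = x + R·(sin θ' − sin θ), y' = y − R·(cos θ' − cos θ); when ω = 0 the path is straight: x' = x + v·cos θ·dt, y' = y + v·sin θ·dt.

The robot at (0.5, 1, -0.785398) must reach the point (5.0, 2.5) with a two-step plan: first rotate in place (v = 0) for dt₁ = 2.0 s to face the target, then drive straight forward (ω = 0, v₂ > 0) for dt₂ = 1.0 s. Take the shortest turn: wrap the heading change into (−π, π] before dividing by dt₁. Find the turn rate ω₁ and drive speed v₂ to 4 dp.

ω₁ = 0.5536, v₂ = 4.7434

heading to target = atan2(2.5−1, 5−0.5) = 0.3218
Δθ = wrap(0.3218 − -0.7854) = 1.1071; ω₁ = Δθ/dt₁ = 0.5536
distance = √((5−0.5)² + (2.5−1)²) = 4.7434; v₂ = distance/dt₂ = 4.7434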